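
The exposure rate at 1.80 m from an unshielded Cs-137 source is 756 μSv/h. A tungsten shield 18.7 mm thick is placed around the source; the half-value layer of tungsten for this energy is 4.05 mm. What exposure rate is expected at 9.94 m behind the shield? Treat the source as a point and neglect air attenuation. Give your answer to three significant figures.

Distance alone: (1.80/9.94)² = 0.03279, so 756 × 0.03279 = 24.79 μSv/h.
Shield: 18.7/4.05 = 4.617 half-value layers → attenuation 2^(−4.617) = 0.04075.
Combined: 24.79 × 0.04075 = 1.010 μSv/h.

1.01 μSv/h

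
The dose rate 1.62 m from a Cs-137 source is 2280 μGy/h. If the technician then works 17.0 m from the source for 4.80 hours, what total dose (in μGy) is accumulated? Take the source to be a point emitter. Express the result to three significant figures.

Intensity scales as (d₁/d₂)², so rate at 17.0 m:
2280 × (1.62/17.0)² = 2280 × 0.009081 = 20.70 μGy/h.
Dose = rate × time = 20.70 μGy/h × 4.800 h = 99.36 μGy.

99.4 μGy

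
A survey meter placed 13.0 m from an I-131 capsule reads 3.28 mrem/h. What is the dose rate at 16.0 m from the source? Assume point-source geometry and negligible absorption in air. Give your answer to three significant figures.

Applying the 1/r² law, scaling from 13.0 m to 16.0 m:
(13.0/16.0)² = 0.6602, so 3.28 × 0.6602 = 2.165 mrem/h.

2.17 mrem/h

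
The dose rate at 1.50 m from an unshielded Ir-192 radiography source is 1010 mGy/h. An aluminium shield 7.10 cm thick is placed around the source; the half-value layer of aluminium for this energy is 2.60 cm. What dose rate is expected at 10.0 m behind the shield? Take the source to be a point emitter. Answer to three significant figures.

3.42 mGy/h

Distance alone: 1010 × (1.50/10.0)² = 1010 × 0.02250 = 22.72 mGy/h.
Shield: 7.10/2.60 = 2.731 half-value layers → attenuation 2^(−2.731) = 0.1506.
Combined: 22.72 × 0.1506 = 3.422 mGy/h.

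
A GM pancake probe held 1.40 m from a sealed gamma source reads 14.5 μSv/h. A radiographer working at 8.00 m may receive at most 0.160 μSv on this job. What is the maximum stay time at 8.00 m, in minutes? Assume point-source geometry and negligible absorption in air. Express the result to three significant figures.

Applying the 1/r² law, rate at 8.00 m:
(1.40/8.00)² = 0.03062, so 14.5 × 0.03062 = 0.4440 μSv/h.
Stay time = 0.160 μSv ÷ 0.4440 μSv/h = 0.3604 h = 21.62 min.

21.6 min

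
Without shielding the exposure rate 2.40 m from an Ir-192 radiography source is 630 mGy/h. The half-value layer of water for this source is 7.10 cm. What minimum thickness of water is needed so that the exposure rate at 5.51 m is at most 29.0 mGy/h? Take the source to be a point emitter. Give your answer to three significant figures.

At 5.51 m, distance alone gives 630 × (2.40/5.51)² = 630 × 0.1897 = 119.5 mGy/h.
Further attenuation needed: 119.5/29.0 = 4.121.
n = log₂(4.121) = 2.043 half-value layers.
Thickness = 2.043 × 7.10 cm = 14.51 cm.

14.5 cm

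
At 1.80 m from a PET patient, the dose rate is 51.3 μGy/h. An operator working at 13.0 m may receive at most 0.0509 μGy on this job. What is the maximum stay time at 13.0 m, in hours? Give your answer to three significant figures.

0.0518 h

By the inverse-square law, rate at 13.0 m:
(1.80/13.0)² = 0.01917, so 51.3 × 0.01917 = 0.9834 μGy/h.
Stay time = 0.0509 μGy ÷ 0.9834 μGy/h = 0.05176 h.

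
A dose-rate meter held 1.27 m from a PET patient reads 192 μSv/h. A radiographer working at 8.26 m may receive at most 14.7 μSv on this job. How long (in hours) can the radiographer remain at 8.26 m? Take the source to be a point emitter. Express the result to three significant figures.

3.24 h

Since intensity falls as 1/r², rate at 8.26 m:
192 × (1.27/8.26)² = 192 × 0.02364 = 4.539 μSv/h.
Stay time = 14.7 μSv ÷ 4.539 μSv/h = 3.239 h.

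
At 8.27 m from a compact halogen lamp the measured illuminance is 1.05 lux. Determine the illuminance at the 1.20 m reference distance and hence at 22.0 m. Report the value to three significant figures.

49.9 lux; 0.148 lux

Applying the 1/r² law,
At 1.20 m: (8.27/1.20)² = 47.50, so 1.05 × 47.50 = 49.88 lux
At 22.0 m: (1.20/22.0)² = 0.002975, so 49.88 × 0.002975 = 0.1484 lux.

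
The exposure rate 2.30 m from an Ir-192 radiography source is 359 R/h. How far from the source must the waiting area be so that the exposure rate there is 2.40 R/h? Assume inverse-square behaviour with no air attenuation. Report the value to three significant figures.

28.1 m

Since intensity falls as 1/r², d₂ = d₁·√(I₁/I₂).
I₁/I₂ = 359/2.40 = 149.6, so d₂ = 2.30 × √149.6 = 28.13 m.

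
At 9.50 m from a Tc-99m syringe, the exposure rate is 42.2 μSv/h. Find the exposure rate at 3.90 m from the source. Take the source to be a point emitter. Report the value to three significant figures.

250 μSv/h

Since intensity falls as 1/r², the rate at 3.90 m is
42.2 × (9.50/3.90)² = 42.2 × 5.934 = 250.4 μSv/h.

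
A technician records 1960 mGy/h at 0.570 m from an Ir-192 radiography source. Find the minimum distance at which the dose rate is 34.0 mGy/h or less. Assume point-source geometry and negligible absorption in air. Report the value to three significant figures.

4.33 m

By the inverse-square law, d₂ = d₁·√(I₁/I₂).
I₁/I₂ = 1960/34.0 = 57.65, so d₂ = 0.570 × √57.65 = 4.328 m.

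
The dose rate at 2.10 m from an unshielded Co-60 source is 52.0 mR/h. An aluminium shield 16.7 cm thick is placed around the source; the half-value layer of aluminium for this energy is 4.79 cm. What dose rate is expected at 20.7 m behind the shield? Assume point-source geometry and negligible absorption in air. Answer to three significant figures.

Distance alone: (2.10/20.7)² = 0.01029, so 52.0 × 0.01029 = 0.5351 mR/h.
Shield: 16.7/4.79 = 3.486 half-value layers → attenuation 2^(−3.486) = 0.08925.
Combined: 0.5351 × 0.08925 = 0.04776 mR/h.

0.0478 mR/h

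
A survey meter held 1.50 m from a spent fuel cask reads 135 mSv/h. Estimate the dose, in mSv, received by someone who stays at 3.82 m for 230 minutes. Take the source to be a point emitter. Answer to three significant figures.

79.8 mSv

Using I₁d₁² = I₂d₂², rate at 3.82 m:
135 × (1.50/3.82)² = 135 × 0.1542 = 20.82 mSv/h.
Dose = rate × time = 20.82 mSv/h × 3.833 h = 79.80 mSv.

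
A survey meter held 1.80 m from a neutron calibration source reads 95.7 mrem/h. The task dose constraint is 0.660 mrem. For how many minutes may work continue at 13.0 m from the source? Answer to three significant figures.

21.6 min

Since intensity falls as 1/r², rate at 13.0 m:
(1.80/13.0)² = 0.01917, so 95.7 × 0.01917 = 1.835 mrem/h.
Stay time = 0.660 mrem ÷ 1.835 mrem/h = 0.3597 h = 21.58 min.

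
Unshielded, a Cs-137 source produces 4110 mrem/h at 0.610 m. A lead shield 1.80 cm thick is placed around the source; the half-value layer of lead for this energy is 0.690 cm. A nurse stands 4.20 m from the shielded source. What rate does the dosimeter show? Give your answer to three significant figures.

Distance alone: (0.610/4.20)² = 0.02109, so 4110 × 0.02109 = 86.68 mrem/h.
Shield: 1.80/0.690 = 2.609 half-value layers → attenuation 2^(−2.609) = 0.1639.
Combined: 86.68 × 0.1639 = 14.21 mrem/h.

14.2 mrem/h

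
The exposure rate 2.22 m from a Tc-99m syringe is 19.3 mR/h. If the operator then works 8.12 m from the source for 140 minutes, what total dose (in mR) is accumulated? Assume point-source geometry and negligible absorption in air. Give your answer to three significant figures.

3.37 mR

Intensity scales as (d₁/d₂)², so rate at 8.12 m:
(2.22/8.12)² = 0.07475, so 19.3 × 0.07475 = 1.443 mR/h.
Dose = rate × time = 1.443 mR/h × 2.333 h = 3.367 mR.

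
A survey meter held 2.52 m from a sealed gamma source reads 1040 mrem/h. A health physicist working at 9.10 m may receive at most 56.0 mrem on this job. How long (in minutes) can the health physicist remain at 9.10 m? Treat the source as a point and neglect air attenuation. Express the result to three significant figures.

Intensity scales as (d₁/d₂)², so rate at 9.10 m:
(2.52/9.10)² = 0.07669, so 1040 × 0.07669 = 79.76 mrem/h.
Stay time = 56.0 mrem ÷ 79.76 mrem/h = 0.7021 h = 42.13 min.

42.1 min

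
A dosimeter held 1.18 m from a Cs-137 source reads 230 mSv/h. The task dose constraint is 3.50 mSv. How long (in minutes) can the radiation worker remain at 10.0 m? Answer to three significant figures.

65.6 min

Intensity scales as (d₁/d₂)², so rate at 10.0 m:
230 × (1.18/10.0)² = 230 × 0.01392 = 3.202 mSv/h.
Stay time = 3.50 mSv ÷ 3.202 mSv/h = 1.093 h = 65.58 min.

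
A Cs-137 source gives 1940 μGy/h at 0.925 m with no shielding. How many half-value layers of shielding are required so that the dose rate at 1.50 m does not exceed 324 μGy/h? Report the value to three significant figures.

At 1.50 m, distance alone gives 1940 × (0.925/1.50)² = 1940 × 0.3803 = 737.8 μGy/h.
Further attenuation needed: 737.8/324 = 2.277.
n = log₂(2.277) = 1.187 half-value layers.

1.19 half-value layers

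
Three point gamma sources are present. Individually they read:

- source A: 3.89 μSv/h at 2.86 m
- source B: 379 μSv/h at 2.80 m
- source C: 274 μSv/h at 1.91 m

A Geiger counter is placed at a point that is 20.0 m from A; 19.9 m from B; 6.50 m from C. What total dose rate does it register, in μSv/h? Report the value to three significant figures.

Each source contributes Iᵢ·(dᵢ/rᵢ)²; contributions add.
A: 3.89 × (2.86/20.0)² = 0.07955 μSv/h
B: 379 × (2.80/19.9)² = 7.503 μSv/h
C: 274 × (1.91/6.50)² = 23.66 μSv/h
Total = 0.07955 + 7.503 + 23.66 = 31.24 μSv/h.

31.2 μSv/h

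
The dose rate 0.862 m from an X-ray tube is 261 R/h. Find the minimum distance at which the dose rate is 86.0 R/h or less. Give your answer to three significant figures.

Applying the 1/r² law, d₂ = d₁·√(I₁/I₂).
I₁/I₂ = 261/86.0 = 3.035, so d₂ = 0.862 × √3.035 = 1.502 m.

1.50 m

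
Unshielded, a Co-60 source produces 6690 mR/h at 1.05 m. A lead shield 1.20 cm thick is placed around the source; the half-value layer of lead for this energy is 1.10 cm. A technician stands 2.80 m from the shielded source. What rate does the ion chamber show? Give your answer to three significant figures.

Distance alone: (1.05/2.80)² = 0.1406, so 6690 × 0.1406 = 940.6 mR/h.
Shield: 1.20/1.10 = 1.091 half-value layers → attenuation 2^(−1.091) = 0.4694.
Combined: 940.6 × 0.4694 = 441.5 mR/h.

442 mR/h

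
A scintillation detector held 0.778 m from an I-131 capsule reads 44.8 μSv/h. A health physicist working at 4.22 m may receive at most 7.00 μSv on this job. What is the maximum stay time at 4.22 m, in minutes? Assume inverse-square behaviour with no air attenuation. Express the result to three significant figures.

Intensity scales as (d₁/d₂)², so rate at 4.22 m:
(0.778/4.22)² = 0.03399, so 44.8 × 0.03399 = 1.523 μSv/h.
Stay time = 7.00 μSv ÷ 1.523 μSv/h = 4.596 h = 275.8 min.

276 min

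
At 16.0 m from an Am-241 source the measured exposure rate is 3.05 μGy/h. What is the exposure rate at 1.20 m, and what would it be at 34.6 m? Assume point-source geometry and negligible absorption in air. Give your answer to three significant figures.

542 μGy/h; 0.652 μGy/h

Applying the 1/r² law,
At 1.20 m: 3.05 × (16.0/1.20)² = 3.05 × 177.8 = 542.3 μGy/h
At 34.6 m: (1.20/34.6)² = 0.001203, so 542.3 × 0.001203 = 0.6524 μGy/h.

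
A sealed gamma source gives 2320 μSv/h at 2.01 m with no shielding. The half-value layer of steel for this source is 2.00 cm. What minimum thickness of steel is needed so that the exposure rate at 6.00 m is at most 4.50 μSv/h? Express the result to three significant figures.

11.7 cm

At 6.00 m, distance alone gives 2320 × (2.01/6.00)² = 2320 × 0.1122 = 260.3 μSv/h.
Further attenuation needed: 260.3/4.50 = 57.84.
n = log₂(57.84) = 5.854 half-value layers.
Thickness = 5.854 × 2.00 cm = 11.71 cm.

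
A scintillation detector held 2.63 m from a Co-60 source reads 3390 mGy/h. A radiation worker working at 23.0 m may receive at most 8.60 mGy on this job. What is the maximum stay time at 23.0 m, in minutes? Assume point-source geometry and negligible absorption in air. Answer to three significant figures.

By the inverse-square law, rate at 23.0 m:
(2.63/23.0)² = 0.01308, so 3390 × 0.01308 = 44.34 mGy/h.
Stay time = 8.60 mGy ÷ 44.34 mGy/h = 0.1940 h = 11.64 min.

11.6 min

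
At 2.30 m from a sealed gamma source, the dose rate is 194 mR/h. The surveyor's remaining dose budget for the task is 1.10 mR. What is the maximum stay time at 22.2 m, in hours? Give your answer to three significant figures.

0.528 h

Applying the 1/r² law, rate at 22.2 m:
194 × (2.30/22.2)² = 194 × 0.01073 = 2.082 mR/h.
Stay time = 1.10 mR ÷ 2.082 mR/h = 0.5283 h.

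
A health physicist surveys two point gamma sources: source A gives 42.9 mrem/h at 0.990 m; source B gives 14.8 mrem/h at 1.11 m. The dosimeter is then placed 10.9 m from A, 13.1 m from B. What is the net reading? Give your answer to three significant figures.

0.460 mrem/h

By superposition, sum each source's inverse-square contribution:
A: 42.9 × (0.990/10.9)² = 0.3539 mrem/h
B: 14.8 × (1.11/13.1)² = 0.1063 mrem/h
Total = 0.3539 + 0.1063 = 0.4602 mrem/h.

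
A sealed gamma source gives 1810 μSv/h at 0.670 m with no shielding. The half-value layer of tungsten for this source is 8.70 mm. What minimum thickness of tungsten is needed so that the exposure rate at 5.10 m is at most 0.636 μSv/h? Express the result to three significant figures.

At 5.10 m, distance alone gives (0.670/5.10)² = 0.01726, so 1810 × 0.01726 = 31.24 μSv/h.
Further attenuation needed: 31.24/0.636 = 49.12.
n = log₂(49.12) = 5.618 half-value layers.
Thickness = 5.618 × 8.70 mm = 48.88 mm.

48.9 mm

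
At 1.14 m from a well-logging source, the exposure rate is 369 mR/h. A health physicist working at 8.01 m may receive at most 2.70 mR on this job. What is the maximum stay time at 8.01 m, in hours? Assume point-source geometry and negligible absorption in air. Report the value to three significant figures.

0.361 h

Applying the 1/r² law, rate at 8.01 m:
(1.14/8.01)² = 0.02026, so 369 × 0.02026 = 7.476 mR/h.
Stay time = 2.70 mR ÷ 7.476 mR/h = 0.3612 h.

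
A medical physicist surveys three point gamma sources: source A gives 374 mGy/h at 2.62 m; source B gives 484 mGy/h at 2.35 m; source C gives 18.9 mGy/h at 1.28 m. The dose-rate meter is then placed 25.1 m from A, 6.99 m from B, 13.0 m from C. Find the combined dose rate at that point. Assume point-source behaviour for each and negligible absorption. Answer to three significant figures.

Each source contributes Iᵢ·(dᵢ/rᵢ)²; contributions add.
A: 374 × (2.62/25.1)² = 4.075 mGy/h
B: 484 × (2.35/6.99)² = 54.70 mGy/h
C: 18.9 × (1.28/13.0)² = 0.1832 mGy/h
Total = 4.075 + 54.70 + 0.1832 = 58.96 mGy/h.

59.0 mGy/h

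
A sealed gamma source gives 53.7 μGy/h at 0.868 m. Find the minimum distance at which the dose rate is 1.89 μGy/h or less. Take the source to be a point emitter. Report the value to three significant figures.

4.63 m

Since intensity falls as 1/r², d₂ = d₁·√(I₁/I₂).
I₁/I₂ = 53.7/1.89 = 28.41, so d₂ = 0.868 × √28.41 = 4.627 m.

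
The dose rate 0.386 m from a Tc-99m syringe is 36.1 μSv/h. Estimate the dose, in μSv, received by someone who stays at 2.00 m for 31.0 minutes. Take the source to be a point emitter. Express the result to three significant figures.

Using I₁d₁² = I₂d₂², rate at 2.00 m:
(0.386/2.00)² = 0.03725, so 36.1 × 0.03725 = 1.345 μSv/h.
Dose = rate × time = 1.345 μSv/h × 0.5167 h = 0.6950 μSv.

0.695 μSv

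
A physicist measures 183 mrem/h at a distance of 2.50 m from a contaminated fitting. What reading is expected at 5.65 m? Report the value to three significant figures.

35.8 mrem/h

By the inverse-square law, the rate at 5.65 m is
(2.50/5.65)² = 0.1958, so 183 × 0.1958 = 35.83 mrem/h.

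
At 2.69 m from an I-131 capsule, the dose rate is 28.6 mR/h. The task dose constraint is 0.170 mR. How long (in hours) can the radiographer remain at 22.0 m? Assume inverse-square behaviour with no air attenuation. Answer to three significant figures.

0.398 h

Intensity scales as (d₁/d₂)², so rate at 22.0 m:
28.6 × (2.69/22.0)² = 28.6 × 0.01495 = 0.4276 mR/h.
Stay time = 0.170 mR ÷ 0.4276 mR/h = 0.3976 h.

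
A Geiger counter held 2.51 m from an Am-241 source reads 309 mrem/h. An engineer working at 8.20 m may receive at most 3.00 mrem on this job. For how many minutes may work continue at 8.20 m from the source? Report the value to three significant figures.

6.22 min

Using I₁d₁² = I₂d₂², rate at 8.20 m:
(2.51/8.20)² = 0.09370, so 309 × 0.09370 = 28.95 mrem/h.
Stay time = 3.00 mrem ÷ 28.95 mrem/h = 0.1036 h = 6.216 min.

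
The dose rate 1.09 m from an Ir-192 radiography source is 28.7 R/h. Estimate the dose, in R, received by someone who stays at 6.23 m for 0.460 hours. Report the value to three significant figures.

0.404 R

By the inverse-square law, rate at 6.23 m:
28.7 × (1.09/6.23)² = 28.7 × 0.03061 = 0.8785 R/h.
Dose = rate × time = 0.8785 R/h × 0.4600 h = 0.4041 R.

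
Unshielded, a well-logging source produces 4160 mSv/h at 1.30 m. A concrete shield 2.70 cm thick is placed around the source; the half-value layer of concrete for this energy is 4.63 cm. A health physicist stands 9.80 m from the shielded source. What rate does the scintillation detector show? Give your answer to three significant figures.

48.9 mSv/h

Distance alone: (1.30/9.80)² = 0.01760, so 4160 × 0.01760 = 73.22 mSv/h.
Shield: 2.70/4.63 = 0.5832 half-value layers → attenuation 2^(−0.5832) = 0.6675.
Combined: 73.22 × 0.6675 = 48.87 mSv/h.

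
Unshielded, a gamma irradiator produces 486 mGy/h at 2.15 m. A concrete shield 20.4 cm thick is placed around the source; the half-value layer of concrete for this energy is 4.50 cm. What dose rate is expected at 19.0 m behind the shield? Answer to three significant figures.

Distance alone: 486 × (2.15/19.0)² = 486 × 0.01280 = 6.221 mGy/h.
Shield: 20.4/4.50 = 4.533 half-value layers → attenuation 2^(−4.533) = 0.04319.
Combined: 6.221 × 0.04319 = 0.2687 mGy/h.

0.269 mGy/h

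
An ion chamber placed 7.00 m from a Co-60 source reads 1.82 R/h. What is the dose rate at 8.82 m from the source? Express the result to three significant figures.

Since intensity falls as 1/r², scaling from 7.00 m to 8.82 m:
(7.00/8.82)² = 0.6299, so 1.82 × 0.6299 = 1.146 R/h.

1.15 R/h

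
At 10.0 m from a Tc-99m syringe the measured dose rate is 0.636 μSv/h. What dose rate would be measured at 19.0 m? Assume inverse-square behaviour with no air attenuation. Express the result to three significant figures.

Intensity scales as (d₁/d₂)², so scaling from 10.0 m to 19.0 m:
0.636 × (10.0/19.0)² = 0.636 × 0.2770 = 0.1762 μSv/h.

0.176 μSv/h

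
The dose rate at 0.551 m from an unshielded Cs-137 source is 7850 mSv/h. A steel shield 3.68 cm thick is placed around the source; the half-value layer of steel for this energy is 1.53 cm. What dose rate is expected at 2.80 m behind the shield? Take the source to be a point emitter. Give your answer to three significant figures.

Distance alone: (0.551/2.80)² = 0.03872, so 7850 × 0.03872 = 304.0 mSv/h.
Shield: 3.68/1.53 = 2.405 half-value layers → attenuation 2^(−2.405) = 0.1888.
Combined: 304.0 × 0.1888 = 57.40 mSv/h.

57.4 mSv/h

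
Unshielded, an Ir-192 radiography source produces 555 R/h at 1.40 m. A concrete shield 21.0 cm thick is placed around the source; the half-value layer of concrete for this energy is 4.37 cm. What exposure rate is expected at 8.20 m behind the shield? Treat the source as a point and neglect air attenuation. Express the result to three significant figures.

0.579 R/h

Distance alone: (1.40/8.20)² = 0.02915, so 555 × 0.02915 = 16.18 R/h.
Shield: 21.0/4.37 = 4.805 half-value layers → attenuation 2^(−4.805) = 0.03577.
Combined: 16.18 × 0.03577 = 0.5788 R/h.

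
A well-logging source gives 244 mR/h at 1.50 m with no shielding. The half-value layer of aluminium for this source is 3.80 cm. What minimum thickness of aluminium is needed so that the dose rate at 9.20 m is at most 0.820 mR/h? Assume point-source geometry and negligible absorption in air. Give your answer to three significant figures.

At 9.20 m, distance alone gives (1.50/9.20)² = 0.02658, so 244 × 0.02658 = 6.486 mR/h.
Further attenuation needed: 6.486/0.820 = 7.910.
n = log₂(7.910) = 2.984 half-value layers.
Thickness = 2.984 × 3.80 cm = 11.34 cm.

11.3 cm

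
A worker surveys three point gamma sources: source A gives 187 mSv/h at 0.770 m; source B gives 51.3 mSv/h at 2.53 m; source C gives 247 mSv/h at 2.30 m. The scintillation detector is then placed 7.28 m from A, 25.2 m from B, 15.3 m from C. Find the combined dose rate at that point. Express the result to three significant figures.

8.19 mSv/h

Each source contributes Iᵢ·(dᵢ/rᵢ)²; contributions add.
A: 187 × (0.770/7.28)² = 2.092 mSv/h
B: 51.3 × (2.53/25.2)² = 0.5171 mSv/h
C: 247 × (2.30/15.3)² = 5.582 mSv/h
Total = 2.092 + 0.5171 + 5.582 = 8.191 mSv/h.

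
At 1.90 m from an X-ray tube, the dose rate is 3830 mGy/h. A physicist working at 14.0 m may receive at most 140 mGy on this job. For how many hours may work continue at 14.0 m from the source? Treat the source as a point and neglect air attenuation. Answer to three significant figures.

1.98 h

Applying the 1/r² law, rate at 14.0 m:
(1.90/14.0)² = 0.01842, so 3830 × 0.01842 = 70.55 mGy/h.
Stay time = 140 mGy ÷ 70.55 mGy/h = 1.984 h.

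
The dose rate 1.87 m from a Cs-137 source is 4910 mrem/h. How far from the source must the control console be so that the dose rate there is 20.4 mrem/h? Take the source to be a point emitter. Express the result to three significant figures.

Intensity scales as (d₁/d₂)², so d₂ = d₁·√(I₁/I₂).
I₁/I₂ = 4910/20.4 = 240.7, so d₂ = 1.87 × √240.7 = 29.01 m.

29.0 m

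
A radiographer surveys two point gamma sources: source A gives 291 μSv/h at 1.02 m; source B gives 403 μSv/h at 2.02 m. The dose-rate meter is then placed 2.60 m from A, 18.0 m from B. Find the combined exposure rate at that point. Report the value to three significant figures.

Each source contributes Iᵢ·(dᵢ/rᵢ)²; contributions add.
A: 291 × (1.02/2.60)² = 44.79 μSv/h
B: 403 × (2.02/18.0)² = 5.075 μSv/h
Total = 44.79 + 5.075 = 49.87 μSv/h.

49.9 μSv/h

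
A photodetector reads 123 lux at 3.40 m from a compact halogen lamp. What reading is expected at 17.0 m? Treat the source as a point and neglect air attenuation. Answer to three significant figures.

4.92 lux

Intensity scales as (d₁/d₂)², so the rate at 17.0 m is
(3.40/17.0)² = 0.04000, so 123 × 0.04000 = 4.920 lux.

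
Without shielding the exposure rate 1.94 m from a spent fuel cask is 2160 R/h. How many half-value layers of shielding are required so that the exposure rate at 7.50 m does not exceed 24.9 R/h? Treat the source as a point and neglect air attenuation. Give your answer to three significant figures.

2.54 half-value layers

At 7.50 m, distance alone gives (1.94/7.50)² = 0.06691, so 2160 × 0.06691 = 144.5 R/h.
Further attenuation needed: 144.5/24.9 = 5.803.
n = log₂(5.803) = 2.537 half-value layers.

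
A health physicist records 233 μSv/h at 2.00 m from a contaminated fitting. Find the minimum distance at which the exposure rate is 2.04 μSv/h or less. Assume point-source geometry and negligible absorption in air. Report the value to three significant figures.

21.4 m

Since intensity falls as 1/r², d₂ = d₁·√(I₁/I₂).
I₁/I₂ = 233/2.04 = 114.2, so d₂ = 2.00 × √114.2 = 21.37 m.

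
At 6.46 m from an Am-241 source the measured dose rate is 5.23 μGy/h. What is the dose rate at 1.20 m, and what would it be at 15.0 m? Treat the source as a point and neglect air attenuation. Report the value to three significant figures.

152 μGy/h; 0.970 μGy/h

Using I₁d₁² = I₂d₂²,
At 1.20 m: (6.46/1.20)² = 28.98, so 5.23 × 28.98 = 151.6 μGy/h
At 15.0 m: (1.20/15.0)² = 0.006400, so 151.6 × 0.006400 = 0.9702 μGy/h.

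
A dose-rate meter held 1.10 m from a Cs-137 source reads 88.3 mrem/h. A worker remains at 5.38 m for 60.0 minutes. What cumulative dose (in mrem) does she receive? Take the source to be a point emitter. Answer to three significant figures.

3.69 mrem

Since intensity falls as 1/r², rate at 5.38 m:
(1.10/5.38)² = 0.04180, so 88.3 × 0.04180 = 3.691 mrem/h.
Dose = rate × time = 3.691 mrem/h × 1.000 h = 3.691 mrem.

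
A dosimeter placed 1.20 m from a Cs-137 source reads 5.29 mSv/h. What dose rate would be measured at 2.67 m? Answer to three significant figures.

1.07 mSv/h

By the inverse-square law, scaling from 1.20 m to 2.67 m:
(1.20/2.67)² = 0.2020, so 5.29 × 0.2020 = 1.069 mSv/h.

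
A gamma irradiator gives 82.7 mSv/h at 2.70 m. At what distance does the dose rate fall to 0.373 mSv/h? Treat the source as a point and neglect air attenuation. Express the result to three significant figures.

Since intensity falls as 1/r², d₂ = d₁·√(I₁/I₂).
I₁/I₂ = 82.7/0.373 = 221.7, so d₂ = 2.70 × √221.7 = 40.20 m.

40.2 m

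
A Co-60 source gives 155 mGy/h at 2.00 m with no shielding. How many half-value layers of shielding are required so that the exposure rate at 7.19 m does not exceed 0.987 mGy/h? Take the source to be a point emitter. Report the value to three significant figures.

3.60 half-value layers

At 7.19 m, distance alone gives (2.00/7.19)² = 0.07738, so 155 × 0.07738 = 11.99 mGy/h.
Further attenuation needed: 11.99/0.987 = 12.15.
n = log₂(12.15) = 3.603 half-value layers.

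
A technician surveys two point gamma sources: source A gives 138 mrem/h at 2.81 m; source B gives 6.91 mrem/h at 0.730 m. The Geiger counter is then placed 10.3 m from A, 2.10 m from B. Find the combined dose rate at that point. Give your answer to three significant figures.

11.1 mrem/h

By superposition, sum each source's inverse-square contribution:
A: 138 × (2.81/10.3)² = 10.27 mrem/h
B: 6.91 × (0.730/2.10)² = 0.8350 mrem/h
Total = 10.27 + 0.8350 = 11.11 mrem/h.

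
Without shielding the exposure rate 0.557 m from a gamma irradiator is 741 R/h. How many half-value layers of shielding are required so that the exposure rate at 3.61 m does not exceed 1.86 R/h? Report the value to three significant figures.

3.25 half-value layers

At 3.61 m, distance alone gives 741 × (0.557/3.61)² = 741 × 0.02381 = 17.64 R/h.
Further attenuation needed: 17.64/1.86 = 9.484.
n = log₂(9.484) = 3.245 half-value layers.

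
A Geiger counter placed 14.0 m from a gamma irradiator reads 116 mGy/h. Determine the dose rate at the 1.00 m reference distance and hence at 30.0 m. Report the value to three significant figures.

22700 mGy/h; 25.3 mGy/h

By the inverse-square law,
At 1.00 m: (14.0/1.00)² = 196.0, so 116 × 196.0 = 22740 mGy/h
At 30.0 m: (1.00/30.0)² = 0.001111, so 22740 × 0.001111 = 25.26 mGy/h.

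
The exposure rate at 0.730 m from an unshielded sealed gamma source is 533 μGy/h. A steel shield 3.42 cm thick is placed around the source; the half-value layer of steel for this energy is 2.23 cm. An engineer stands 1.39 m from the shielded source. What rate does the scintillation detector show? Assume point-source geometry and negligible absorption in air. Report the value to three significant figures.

50.8 μGy/h

Distance alone: 533 × (0.730/1.39)² = 533 × 0.2758 = 147.0 μGy/h.
Shield: 3.42/2.23 = 1.534 half-value layers → attenuation 2^(−1.534) = 0.3453.
Combined: 147.0 × 0.3453 = 50.76 μGy/h.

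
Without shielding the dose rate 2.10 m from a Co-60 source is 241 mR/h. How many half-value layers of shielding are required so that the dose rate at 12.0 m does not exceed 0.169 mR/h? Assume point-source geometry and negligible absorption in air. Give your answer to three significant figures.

At 12.0 m, distance alone gives (2.10/12.0)² = 0.03063, so 241 × 0.03063 = 7.382 mR/h.
Further attenuation needed: 7.382/0.169 = 43.68.
n = log₂(43.68) = 5.449 half-value layers.

5.45 half-value layers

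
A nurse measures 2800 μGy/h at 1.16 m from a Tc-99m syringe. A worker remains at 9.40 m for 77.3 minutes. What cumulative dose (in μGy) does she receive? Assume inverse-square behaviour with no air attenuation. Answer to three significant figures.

Using I₁d₁² = I₂d₂², rate at 9.40 m:
(1.16/9.40)² = 0.01523, so 2800 × 0.01523 = 42.64 μGy/h.
Dose = rate × time = 42.64 μGy/h × 1.288 h = 54.92 μGy.

54.9 μGy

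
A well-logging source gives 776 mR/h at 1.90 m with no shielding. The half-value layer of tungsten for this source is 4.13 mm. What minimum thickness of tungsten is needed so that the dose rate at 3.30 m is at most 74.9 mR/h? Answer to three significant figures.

At 3.30 m, distance alone gives (1.90/3.30)² = 0.3315, so 776 × 0.3315 = 257.2 mR/h.
Further attenuation needed: 257.2/74.9 = 3.434.
n = log₂(3.434) = 1.780 half-value layers.
Thickness = 1.780 × 4.13 mm = 7.351 mm.

7.35 mm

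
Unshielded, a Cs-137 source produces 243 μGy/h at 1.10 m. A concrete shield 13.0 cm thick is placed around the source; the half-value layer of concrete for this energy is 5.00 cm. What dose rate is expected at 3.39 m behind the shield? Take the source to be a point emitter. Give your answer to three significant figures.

4.22 μGy/h

Distance alone: (1.10/3.39)² = 0.1053, so 243 × 0.1053 = 25.59 μGy/h.
Shield: 13.0/5.00 = 2.600 half-value layers → attenuation 2^(−2.600) = 0.1649.
Combined: 25.59 × 0.1649 = 4.220 μGy/h.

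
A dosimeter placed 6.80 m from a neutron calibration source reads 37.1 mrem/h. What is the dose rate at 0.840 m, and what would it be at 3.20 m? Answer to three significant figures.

Since intensity falls as 1/r²,
At 0.840 m: 37.1 × (6.80/0.840)² = 37.1 × 65.53 = 2431 mrem/h
At 3.20 m: (0.840/3.20)² = 0.06891, so 2431 × 0.06891 = 167.5 mrem/h.

2430 mrem/h; 168 mrem/h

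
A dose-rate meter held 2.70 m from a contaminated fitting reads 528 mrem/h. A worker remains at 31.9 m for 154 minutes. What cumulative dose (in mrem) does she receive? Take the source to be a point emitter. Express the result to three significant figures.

By the inverse-square law, rate at 31.9 m:
528 × (2.70/31.9)² = 528 × 0.007164 = 3.783 mrem/h.
Dose = rate × time = 3.783 mrem/h × 2.567 h = 9.711 mrem.

9.71 mrem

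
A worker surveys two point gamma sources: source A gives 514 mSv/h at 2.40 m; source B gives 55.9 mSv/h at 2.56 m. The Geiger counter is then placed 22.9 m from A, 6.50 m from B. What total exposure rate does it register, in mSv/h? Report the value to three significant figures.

14.3 mSv/h

Each source contributes Iᵢ·(dᵢ/rᵢ)²; contributions add.
A: 514 × (2.40/22.9)² = 5.646 mSv/h
B: 55.9 × (2.56/6.50)² = 8.671 mSv/h
Total = 5.646 + 8.671 = 14.32 mSv/h.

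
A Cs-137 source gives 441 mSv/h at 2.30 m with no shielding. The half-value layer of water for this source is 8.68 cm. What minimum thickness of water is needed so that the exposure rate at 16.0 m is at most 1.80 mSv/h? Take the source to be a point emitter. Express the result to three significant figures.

At 16.0 m, distance alone gives (2.30/16.0)² = 0.02066, so 441 × 0.02066 = 9.111 mSv/h.
Further attenuation needed: 9.111/1.80 = 5.062.
n = log₂(5.062) = 2.340 half-value layers.
Thickness = 2.340 × 8.68 cm = 20.31 cm.

20.3 cm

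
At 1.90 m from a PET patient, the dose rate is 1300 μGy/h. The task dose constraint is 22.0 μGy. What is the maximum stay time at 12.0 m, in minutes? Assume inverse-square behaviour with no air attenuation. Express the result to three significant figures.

40.5 min

By the inverse-square law, rate at 12.0 m:
(1.90/12.0)² = 0.02507, so 1300 × 0.02507 = 32.59 μGy/h.
Stay time = 22.0 μGy ÷ 32.59 μGy/h = 0.6751 h = 40.51 min.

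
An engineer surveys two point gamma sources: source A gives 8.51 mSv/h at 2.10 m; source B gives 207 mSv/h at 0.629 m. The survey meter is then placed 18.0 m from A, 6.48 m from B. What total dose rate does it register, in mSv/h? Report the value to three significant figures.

Each source contributes Iᵢ·(dᵢ/rᵢ)²; contributions add.
A: 8.51 × (2.10/18.0)² = 0.1158 mSv/h
B: 207 × (0.629/6.48)² = 1.950 mSv/h
Total = 0.1158 + 1.950 = 2.066 mSv/h.

2.07 mSv/h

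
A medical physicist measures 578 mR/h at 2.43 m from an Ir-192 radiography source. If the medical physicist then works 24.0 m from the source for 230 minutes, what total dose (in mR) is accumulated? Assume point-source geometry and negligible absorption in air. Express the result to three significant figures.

Since intensity falls as 1/r², rate at 24.0 m:
(2.43/24.0)² = 0.01025, so 578 × 0.01025 = 5.925 mR/h.
Dose = rate × time = 5.925 mR/h × 3.833 h = 22.71 mR.

22.7 mR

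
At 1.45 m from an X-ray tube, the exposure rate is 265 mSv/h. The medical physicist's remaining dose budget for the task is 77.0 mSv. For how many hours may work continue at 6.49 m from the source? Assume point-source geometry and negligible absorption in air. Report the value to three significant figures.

5.82 h

Using I₁d₁² = I₂d₂², rate at 6.49 m:
(1.45/6.49)² = 0.04992, so 265 × 0.04992 = 13.23 mSv/h.
Stay time = 77.0 mSv ÷ 13.23 mSv/h = 5.820 h.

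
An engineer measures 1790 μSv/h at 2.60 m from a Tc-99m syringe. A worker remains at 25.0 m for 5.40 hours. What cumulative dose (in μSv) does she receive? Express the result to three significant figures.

By the inverse-square law, rate at 25.0 m:
(2.60/25.0)² = 0.01082, so 1790 × 0.01082 = 19.37 μSv/h.
Dose = rate × time = 19.37 μSv/h × 5.400 h = 104.6 μSv.

105 μSv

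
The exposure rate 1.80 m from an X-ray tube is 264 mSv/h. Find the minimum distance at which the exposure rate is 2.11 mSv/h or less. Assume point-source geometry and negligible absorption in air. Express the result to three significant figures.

Using I₁d₁² = I₂d₂², d₂ = d₁·√(I₁/I₂).
I₁/I₂ = 264/2.11 = 125.1, so d₂ = 1.80 × √125.1 = 20.13 m.

20.1 m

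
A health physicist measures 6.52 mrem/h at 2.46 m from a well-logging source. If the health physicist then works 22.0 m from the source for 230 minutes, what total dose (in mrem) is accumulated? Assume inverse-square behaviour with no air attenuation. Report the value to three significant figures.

Using I₁d₁² = I₂d₂², rate at 22.0 m:
6.52 × (2.46/22.0)² = 6.52 × 0.01250 = 0.08150 mrem/h.
Dose = rate × time = 0.08150 mrem/h × 3.833 h = 0.3124 mrem.

0.312 mrem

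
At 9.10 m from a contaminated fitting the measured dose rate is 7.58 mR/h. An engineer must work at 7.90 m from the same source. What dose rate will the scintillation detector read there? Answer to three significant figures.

10.1 mR/h

Intensity scales as (d₁/d₂)², so scaling from 9.10 m to 7.90 m:
7.58 × (9.10/7.90)² = 7.58 × 1.327 = 10.06 mR/h.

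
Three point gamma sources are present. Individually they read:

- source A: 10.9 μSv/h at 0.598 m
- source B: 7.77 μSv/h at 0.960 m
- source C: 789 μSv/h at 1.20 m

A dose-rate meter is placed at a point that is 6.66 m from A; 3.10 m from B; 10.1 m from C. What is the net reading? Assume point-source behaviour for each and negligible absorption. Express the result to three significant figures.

Each source contributes Iᵢ·(dᵢ/rᵢ)²; contributions add.
A: 10.9 × (0.598/6.66)² = 0.08788 μSv/h
B: 7.77 × (0.960/3.10)² = 0.7451 μSv/h
C: 789 × (1.20/10.1)² = 11.14 μSv/h
Total = 0.08788 + 0.7451 + 11.14 = 11.97 μSv/h.

12.0 μSv/h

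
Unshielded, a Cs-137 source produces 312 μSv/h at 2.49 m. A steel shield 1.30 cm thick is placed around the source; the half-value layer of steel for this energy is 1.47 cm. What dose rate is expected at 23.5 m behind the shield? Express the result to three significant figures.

Distance alone: 312 × (2.49/23.5)² = 312 × 0.01123 = 3.504 μSv/h.
Shield: 1.30/1.47 = 0.8844 half-value layers → attenuation 2^(−0.8844) = 0.5417.
Combined: 3.504 × 0.5417 = 1.898 μSv/h.

1.90 μSv/h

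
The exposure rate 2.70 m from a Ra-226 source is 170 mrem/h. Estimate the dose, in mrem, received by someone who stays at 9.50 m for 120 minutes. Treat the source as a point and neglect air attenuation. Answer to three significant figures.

Using I₁d₁² = I₂d₂², rate at 9.50 m:
170 × (2.70/9.50)² = 170 × 0.08078 = 13.73 mrem/h.
Dose = rate × time = 13.73 mrem/h × 2.000 h = 27.46 mrem.

27.5 mrem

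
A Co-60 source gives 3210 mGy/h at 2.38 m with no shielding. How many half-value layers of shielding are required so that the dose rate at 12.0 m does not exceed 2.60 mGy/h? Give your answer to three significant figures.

At 12.0 m, distance alone gives (2.38/12.0)² = 0.03934, so 3210 × 0.03934 = 126.3 mGy/h.
Further attenuation needed: 126.3/2.60 = 48.58.
n = log₂(48.58) = 5.602 half-value layers.

5.60 half-value layers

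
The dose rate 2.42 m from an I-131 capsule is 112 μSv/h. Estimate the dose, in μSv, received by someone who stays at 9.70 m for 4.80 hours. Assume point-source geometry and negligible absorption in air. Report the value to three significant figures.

Since intensity falls as 1/r², rate at 9.70 m:
(2.42/9.70)² = 0.06224, so 112 × 0.06224 = 6.971 μSv/h.
Dose = rate × time = 6.971 μSv/h × 4.800 h = 33.46 μSv.

33.5 μSv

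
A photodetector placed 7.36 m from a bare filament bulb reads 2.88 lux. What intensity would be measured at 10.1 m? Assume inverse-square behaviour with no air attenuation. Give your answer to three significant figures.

Using I₁d₁² = I₂d₂², scaling from 7.36 m to 10.1 m:
(7.36/10.1)² = 0.5310, so 2.88 × 0.5310 = 1.529 lux.

1.53 lux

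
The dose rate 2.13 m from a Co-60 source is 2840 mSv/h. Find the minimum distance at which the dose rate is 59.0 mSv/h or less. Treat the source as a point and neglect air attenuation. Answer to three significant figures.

Using I₁d₁² = I₂d₂², d₂ = d₁·√(I₁/I₂).
I₁/I₂ = 2840/59.0 = 48.14, so d₂ = 2.13 × √48.14 = 14.78 m.

14.8 m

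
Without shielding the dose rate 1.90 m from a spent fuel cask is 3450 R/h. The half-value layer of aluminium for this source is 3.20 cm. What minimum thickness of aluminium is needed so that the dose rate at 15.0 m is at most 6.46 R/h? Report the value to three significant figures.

9.92 cm

At 15.0 m, distance alone gives 3450 × (1.90/15.0)² = 3450 × 0.01604 = 55.34 R/h.
Further attenuation needed: 55.34/6.46 = 8.567.
n = log₂(8.567) = 3.099 half-value layers.
Thickness = 3.099 × 3.20 cm = 9.917 cm.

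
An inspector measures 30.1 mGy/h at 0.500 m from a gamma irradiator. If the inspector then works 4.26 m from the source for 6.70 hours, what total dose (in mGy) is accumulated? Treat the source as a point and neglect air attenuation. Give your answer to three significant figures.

2.78 mGy

Intensity scales as (d₁/d₂)², so rate at 4.26 m:
(0.500/4.26)² = 0.01378, so 30.1 × 0.01378 = 0.4148 mGy/h.
Dose = rate × time = 0.4148 mGy/h × 6.700 h = 2.779 mGy.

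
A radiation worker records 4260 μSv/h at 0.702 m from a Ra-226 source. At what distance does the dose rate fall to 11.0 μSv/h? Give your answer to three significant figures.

13.8 m

By the inverse-square law, d₂ = d₁·√(I₁/I₂).
I₁/I₂ = 4260/11.0 = 387.3, so d₂ = 0.702 × √387.3 = 13.82 m.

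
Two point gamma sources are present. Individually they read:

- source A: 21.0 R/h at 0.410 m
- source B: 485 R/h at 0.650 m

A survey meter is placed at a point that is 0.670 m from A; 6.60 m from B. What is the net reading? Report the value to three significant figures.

12.6 R/h

Each source contributes Iᵢ·(dᵢ/rᵢ)²; contributions add.
A: 21.0 × (0.410/0.670)² = 7.864 R/h
B: 485 × (0.650/6.60)² = 4.704 R/h
Total = 7.864 + 4.704 = 12.57 R/h.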